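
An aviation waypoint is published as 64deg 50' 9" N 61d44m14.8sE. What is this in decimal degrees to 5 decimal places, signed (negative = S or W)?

64.83583, 61.73744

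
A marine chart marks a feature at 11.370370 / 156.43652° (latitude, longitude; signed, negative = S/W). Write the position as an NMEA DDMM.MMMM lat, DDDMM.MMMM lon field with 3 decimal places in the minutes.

1122.222,N / 15626.191,E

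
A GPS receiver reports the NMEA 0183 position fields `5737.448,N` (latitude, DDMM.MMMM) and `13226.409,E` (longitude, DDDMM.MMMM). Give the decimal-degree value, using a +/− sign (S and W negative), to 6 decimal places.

Latitude: split at 2 digits → 57° and 37.448′; 57 + 37.448/60 = 57.6241333
N → positive
λ: degrees = first 3 digits = 132, minutes = 26.409; 132 + 26.409/60 = 132.4401500
E → positive

57.624133, 132.440150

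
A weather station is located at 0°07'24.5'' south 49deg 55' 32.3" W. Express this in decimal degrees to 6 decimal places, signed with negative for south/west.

Latitude: 7′ + 24.5″ = 7.40833′; 0 + 7.40833/60 = 0.1234722
S ⇒ negate
Longitude: 55′ + 32.3″ = 55.53833′; 49 + 55.53833/60 = 49.9256389
hemisphere W, so the sign is −

-0.123472, -49.925639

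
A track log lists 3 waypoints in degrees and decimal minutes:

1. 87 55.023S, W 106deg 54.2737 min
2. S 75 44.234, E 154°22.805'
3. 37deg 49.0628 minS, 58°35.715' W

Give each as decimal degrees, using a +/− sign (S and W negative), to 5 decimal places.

1. -87.91705, -106.90456
2. -75.73723, 154.38008
3. -37.81771, -58.59525

Point 1:
  Lat: 55.023′ = 0.917050°; total 87.917050
  S → negative
  λ: 54.2737′ = 0.904562°; total 106.904562
  hemisphere W, so the sign is −
Point 2:
  Latitude: 75 + 44.234/60 = 75.737233
  S ⇒ negate
  λ: 22.805′ = 0.380083°; total 154.380083
  E ⇒ keep positive
Point 3:
  Lat: 49.0628′ = 0.817713°; total 37.817713
  S → negative
  Lon: 58 + 35.715/60 = 58.595250
  hemisphere W, so the sign is −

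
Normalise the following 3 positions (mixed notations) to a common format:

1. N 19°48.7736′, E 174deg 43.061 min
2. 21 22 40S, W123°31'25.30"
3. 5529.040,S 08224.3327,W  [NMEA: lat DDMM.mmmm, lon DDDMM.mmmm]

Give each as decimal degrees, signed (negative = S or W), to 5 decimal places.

Point 1:
  Lat: 19 + 48.7736/60 = 19.812893
  N ⇒ keep positive
  Lon: 43.061′ = 0.717683°; total 174.717683
  E → positive
Point 2:
  φ: 21 + 22/60 + 40/3600 = 21.377778
  S → negative
  Lon: 31′ + 25.3″ = 31.42167′; 123 + 31.42167/60 = 123.523694
  hemisphere W, so the sign is −
Point 3:
  Latitude: degrees = first 2 digits = 55, minutes = 29.04; 55 + 29.04/60 = 55.484000
  S → negative
  λ: split at 3 digits → 082° and 24.3327′; 82 + 24.3327/60 = 82.405545
  W ⇒ negate

1. 19.81289, 174.71768
2. -21.37778, -123.52369
3. -55.48400, -82.40555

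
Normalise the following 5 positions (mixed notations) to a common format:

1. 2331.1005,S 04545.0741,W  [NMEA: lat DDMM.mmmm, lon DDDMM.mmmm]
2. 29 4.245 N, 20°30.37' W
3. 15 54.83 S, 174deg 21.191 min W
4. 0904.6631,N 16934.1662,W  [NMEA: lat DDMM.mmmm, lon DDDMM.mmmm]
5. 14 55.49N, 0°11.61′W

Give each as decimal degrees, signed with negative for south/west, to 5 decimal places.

Point 1:
  Latitude: split at 2 digits → 23° and 31.1005′; 23 + 31.1005/60 = 23.518342
  S ⇒ negate
  λ: degrees = first 3 digits = 45, minutes = 45.0741; 45 + 45.0741/60 = 45.751235
  W ⇒ negate
Point 2:
  Lat: 4.245′ = 0.070750°; total 29.070750
  N ⇒ keep positive
  Longitude: 20 + 30.37/60 = 20.506167
  W ⇒ negate
Point 3:
  φ: 54.83′ = 0.913833°; total 15.913833
  hemisphere S, so the sign is −
  Longitude: 174 + 21.191/60 = 174.353183
  W ⇒ negate
Point 4:
  Latitude: split at 2 digits → 09° and 4.6631′; 9 + 4.6631/60 = 9.077718
  N → positive
  λ: degrees = first 3 digits = 169, minutes = 34.1662; 169 + 34.1662/60 = 169.569437
  W ⇒ negate
Point 5:
  φ: 14 + 55.49/60 = 14.924833
  N ⇒ keep positive
  Longitude: 0 + 11.61/60 = 0.193500
  hemisphere W, so the sign is −

1. -23.51834, -45.75124
2. 29.07075, -20.50617
3. -15.91383, -174.35318
4. 9.07772, -169.56944
5. 14.92483, -0.19350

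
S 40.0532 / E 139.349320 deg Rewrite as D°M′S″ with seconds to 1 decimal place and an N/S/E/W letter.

φ: whole degrees 40; 3.19200′ → 3′ and 11.520″
Longitude: whole degrees 139; 20.95920′ → 20′ and 57.552″

40°03′11.5″ S, 139°20′57.6″ E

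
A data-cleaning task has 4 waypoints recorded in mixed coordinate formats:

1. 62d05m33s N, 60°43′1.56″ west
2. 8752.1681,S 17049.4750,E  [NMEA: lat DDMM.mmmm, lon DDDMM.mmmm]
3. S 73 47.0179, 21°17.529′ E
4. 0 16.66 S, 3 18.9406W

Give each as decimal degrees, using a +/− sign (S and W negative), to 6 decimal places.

1. 62.092500, -60.717100
2. -87.869468, 170.824583
3. -73.783632, 21.292150
4. -0.277667, -3.315677

Point 1:
  φ: 62° + 5/60 + 33/3600 = 62 + 0.083333 + 0.009167 = 62.0925000
  N → positive
  λ: 60° + 43/60 + 1.56/3600 = 60 + 0.716667 + 0.000433 = 60.7171000
  W → negative
Point 2:
  Latitude: split at 2 digits → 87° and 52.1681′; 87 + 52.1681/60 = 87.8694683
  hemisphere S, so the sign is −
  λ: degrees = first 3 digits = 170, minutes = 49.475; 170 + 49.475/60 = 170.8245833
  E ⇒ keep positive
Point 3:
  Latitude: 47.0179′ = 0.783632°; total 73.7836317
  S → negative
  Longitude: 21 + 17.529/60 = 21.2921500
  E → positive
Point 4:
  φ: 16.66′ = 0.277667°; total 0.2776667
  S → negative
  Longitude: 18.9406′ = 0.315677°; total 3.3156767
  W → negative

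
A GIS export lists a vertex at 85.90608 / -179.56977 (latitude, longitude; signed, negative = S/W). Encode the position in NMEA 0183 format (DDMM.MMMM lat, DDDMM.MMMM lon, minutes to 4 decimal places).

Latitude: 85° + 0.906080 × 60 = 85° 54.364800′
Longitude is negative → W; |value| = 179.569770
λ: 179° + 0.569770 × 60 = 179° 34.186200′

8554.3648,N / 17934.1862,W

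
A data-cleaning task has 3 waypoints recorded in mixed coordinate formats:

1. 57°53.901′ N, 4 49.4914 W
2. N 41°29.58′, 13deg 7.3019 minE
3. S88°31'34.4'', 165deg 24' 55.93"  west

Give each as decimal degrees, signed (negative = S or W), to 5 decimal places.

Point 1:
  Lat: 57 + 53.901/60 = 57.898350
  N → positive
  λ: 4 + 49.4914/60 = 4.824857
  hemisphere W, so the sign is −
Point 2:
  φ: 41 + 29.58/60 = 41.493000
  N → positive
  Longitude: 7.3019′ = 0.121698°; total 13.121698
  E → positive
Point 3:
  φ: 88 + 31/60 + 34.4/3600 = 88.526222
  S → negative
  λ: 165 + 24/60 + 55.93/3600 = 165.415536
  W ⇒ negate

1. 57.89835, -4.82486
2. 41.49300, 13.12170
3. -88.52622, -165.41554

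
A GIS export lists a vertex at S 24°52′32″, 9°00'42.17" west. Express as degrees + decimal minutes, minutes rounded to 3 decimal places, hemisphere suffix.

24° 52.533′ S, 9° 0.703′ W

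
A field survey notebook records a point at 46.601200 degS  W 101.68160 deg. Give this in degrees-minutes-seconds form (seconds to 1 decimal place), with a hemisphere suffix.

φ: 0.601200° → 36.07200′; 0.07200 × 60 = 4.320″
Lon: 0.681600° → 40.89600′; 0.89600 × 60 = 53.760″

46°36′4.3″ S, 101°40′53.8″ W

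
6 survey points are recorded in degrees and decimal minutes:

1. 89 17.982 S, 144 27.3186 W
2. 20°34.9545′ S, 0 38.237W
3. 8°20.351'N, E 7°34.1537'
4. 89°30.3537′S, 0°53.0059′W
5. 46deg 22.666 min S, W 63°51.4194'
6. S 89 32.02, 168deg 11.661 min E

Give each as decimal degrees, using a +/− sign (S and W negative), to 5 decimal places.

1. -89.29970, -144.45531
2. -20.58258, -0.63728
3. 8.33918, 7.56923
4. -89.50590, -0.88343
5. -46.37777, -63.85699
6. -89.53367, 168.19435

Point 1:
  Latitude: 89 + 17.982/60 = 89.299700
  S ⇒ negate
  Longitude: 27.3186′ = 0.455310°; total 144.455310
  W ⇒ negate
Point 2:
  Lat: 20 + 34.9545/60 = 20.582575
  hemisphere S, so the sign is −
  Longitude: 38.237′ = 0.637283°; total 0.637283
  hemisphere W, so the sign is −
Point 3:
  φ: 8 + 20.351/60 = 8.339183
  N ⇒ keep positive
  Longitude: 7 + 34.1537/60 = 7.569228
  E ⇒ keep positive
Point 4:
  Lat: 30.3537′ = 0.505895°; total 89.505895
  hemisphere S, so the sign is −
  λ: 0 + 53.0059/60 = 0.883432
  W → negative
Point 5:
  φ: 46 + 22.666/60 = 46.377767
  hemisphere S, so the sign is −
  Longitude: 51.4194′ = 0.856990°; total 63.856990
  W → negative
Point 6:
  Latitude: 32.02′ = 0.533667°; total 89.533667
  S → negative
  λ: 168 + 11.661/60 = 168.194350
  E → positive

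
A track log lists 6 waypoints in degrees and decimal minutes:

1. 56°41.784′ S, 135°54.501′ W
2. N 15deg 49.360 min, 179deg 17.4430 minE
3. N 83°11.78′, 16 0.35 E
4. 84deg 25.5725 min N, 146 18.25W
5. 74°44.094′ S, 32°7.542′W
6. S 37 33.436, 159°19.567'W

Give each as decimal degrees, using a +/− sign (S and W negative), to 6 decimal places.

1. -56.696400, -135.908350
2. 15.822667, 179.290717
3. 83.196333, 16.005833
4. 84.426208, -146.304167
5. -74.734900, -32.125700
6. -37.557267, -159.326117

Point 1:
  φ: 56 + 41.784/60 = 56.6964000
  S ⇒ negate
  λ: 135 + 54.501/60 = 135.9083500
  W ⇒ negate
Point 2:
  Lat: 15 + 49.36/60 = 15.8226667
  N ⇒ keep positive
  λ: 17.443′ = 0.290717°; total 179.2907167
  E → positive
Point 3:
  Latitude: 83 + 11.78/60 = 83.1963333
  N ⇒ keep positive
  Lon: 16 + 0.35/60 = 16.0058333
  E → positive
Point 4:
  φ: 84 + 25.5725/60 = 84.4262083
  N → positive
  Longitude: 18.25′ = 0.304167°; total 146.3041667
  W ⇒ negate
Point 5:
  Latitude: 74 + 44.094/60 = 74.7349000
  S → negative
  Lon: 7.542′ = 0.125700°; total 32.1257000
  W → negative
Point 6:
  Lat: 33.436′ = 0.557267°; total 37.5572667
  S ⇒ negate
  λ: 159 + 19.567/60 = 159.3261167
  W → negative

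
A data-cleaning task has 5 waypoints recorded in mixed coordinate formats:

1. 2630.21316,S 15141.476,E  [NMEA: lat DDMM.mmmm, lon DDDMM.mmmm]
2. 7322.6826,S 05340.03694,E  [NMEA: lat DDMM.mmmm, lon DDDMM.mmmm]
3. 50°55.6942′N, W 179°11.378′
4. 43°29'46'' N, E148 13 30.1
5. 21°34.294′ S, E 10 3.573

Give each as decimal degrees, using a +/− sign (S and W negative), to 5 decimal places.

Point 1:
  Latitude: degrees = first 2 digits = 26, minutes = 30.21316; 26 + 30.21316/60 = 26.503553
  S → negative
  Longitude: split at 3 digits → 151° and 41.476′; 151 + 41.476/60 = 151.691267
  E → positive
Point 2:
  Lat: split at 2 digits → 73° and 22.6826′; 73 + 22.6826/60 = 73.378043
  S ⇒ negate
  Lon: split at 3 digits → 053° and 40.03694′; 53 + 40.03694/60 = 53.667282
  E ⇒ keep positive
Point 3:
  Latitude: 55.6942′ = 0.928237°; total 50.928237
  N ⇒ keep positive
  λ: 179 + 11.378/60 = 179.189633
  W → negative
Point 4:
  φ: 43 + 29/60 + 46/3600 = 43.496111
  N → positive
  λ: 13′ + 30.1″ = 13.50167′; 148 + 13.50167/60 = 148.225028
  E ⇒ keep positive
Point 5:
  Lat: 34.294′ = 0.571567°; total 21.571567
  S → negative
  Lon: 10 + 3.573/60 = 10.059550
  E ⇒ keep positive

1. -26.50355, 151.69127
2. -73.37804, 53.66728
3. 50.92824, -179.18963
4. 43.49611, 148.22503
5. -21.57157, 10.05955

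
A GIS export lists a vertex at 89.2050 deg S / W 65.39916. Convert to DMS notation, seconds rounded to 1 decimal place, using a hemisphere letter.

Lat: whole degrees 89; 12.30000′ → 12′ and 18.000″
Lon: 0.399160° → 23.94960′; 0.94960 × 60 = 56.976″

89°12′18.0″ S, 65°23′57.0″ W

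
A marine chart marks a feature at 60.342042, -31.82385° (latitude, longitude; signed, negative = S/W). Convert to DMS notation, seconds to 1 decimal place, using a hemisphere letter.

60°20′31.4″ N, 31°49′25.9″ W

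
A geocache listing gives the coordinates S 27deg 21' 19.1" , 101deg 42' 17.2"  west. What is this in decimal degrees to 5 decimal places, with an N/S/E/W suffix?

27.35531° S, 101.70478° W

Latitude: 27 + 21/60 + 19.1/3600 = 27.355306
Longitude: 101 + 42/60 + 17.2/3600 = 101.704778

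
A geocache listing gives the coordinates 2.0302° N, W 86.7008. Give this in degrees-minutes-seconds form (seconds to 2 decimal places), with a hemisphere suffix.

2°01′48.72″ N, 86°42′2.88″ W

φ: whole degrees 2; 1.81200′ → 1′ and 48.7200″
λ: whole degrees 86; 42.04800′ → 42′ and 2.8800″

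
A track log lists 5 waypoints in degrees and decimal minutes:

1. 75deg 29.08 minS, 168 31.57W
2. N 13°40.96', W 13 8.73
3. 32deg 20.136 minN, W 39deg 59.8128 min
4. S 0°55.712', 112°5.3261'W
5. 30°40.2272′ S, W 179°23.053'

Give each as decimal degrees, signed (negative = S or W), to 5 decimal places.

1. -75.48467, -168.52617
2. 13.68267, -13.14550
3. 32.33560, -39.99688
4. -0.92853, -112.08877
5. -30.67045, -179.38422

Point 1:
  φ: 29.08′ = 0.484667°; total 75.484667
  S → negative
  Longitude: 168 + 31.57/60 = 168.526167
  hemisphere W, so the sign is −
Point 2:
  φ: 40.96′ = 0.682667°; total 13.682667
  N → positive
  Lon: 13 + 8.73/60 = 13.145500
  W ⇒ negate
Point 3:
  Latitude: 32 + 20.136/60 = 32.335600
  N → positive
  Longitude: 59.8128′ = 0.996880°; total 39.996880
  W → negative
Point 4:
  Latitude: 55.712′ = 0.928533°; total 0.928533
  S → negative
  λ: 112 + 5.3261/60 = 112.088768
  hemisphere W, so the sign is −
Point 5:
  φ: 30 + 40.2272/60 = 30.670453
  S → negative
  λ: 23.053′ = 0.384217°; total 179.384217
  W → negative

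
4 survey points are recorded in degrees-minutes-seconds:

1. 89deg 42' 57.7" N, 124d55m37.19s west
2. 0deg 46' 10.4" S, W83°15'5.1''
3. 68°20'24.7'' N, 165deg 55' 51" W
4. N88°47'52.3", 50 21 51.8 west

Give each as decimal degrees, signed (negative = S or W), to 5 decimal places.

1. 89.71603, -124.92700
2. -0.76956, -83.25142
3. 68.34019, -165.93083
4. 88.79786, -50.36439

Point 1:
  φ: 89° + 42/60 + 57.7/3600 = 89 + 0.700000 + 0.016028 = 89.716028
  N → positive
  λ: 124 + 55/60 + 37.19/3600 = 124.926997
  W → negative
Point 2:
  Lat: 0° + 46/60 + 10.4/3600 = 0 + 0.766667 + 0.002889 = 0.769556
  S → negative
  λ: 83 + 15/60 + 5.1/3600 = 83.251417
  W ⇒ negate
Point 3:
  Lat: 68° + 20/60 + 24.7/3600 = 68 + 0.333333 + 0.006861 = 68.340194
  N ⇒ keep positive
  λ: 165° + 55/60 + 51/3600 = 165 + 0.916667 + 0.014167 = 165.930833
  W ⇒ negate
Point 4:
  Latitude: 88 + 47/60 + 52.3/3600 = 88.797861
  N → positive
  Lon: 50 + 21/60 + 51.8/3600 = 50.364389
  W ⇒ negate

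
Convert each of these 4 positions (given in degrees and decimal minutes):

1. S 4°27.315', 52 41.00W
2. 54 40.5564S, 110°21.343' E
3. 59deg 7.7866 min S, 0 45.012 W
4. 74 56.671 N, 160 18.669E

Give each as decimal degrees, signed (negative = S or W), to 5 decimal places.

1. -4.45525, -52.68333
2. -54.67594, 110.35572
3. -59.12978, -0.75020
4. 74.94452, 160.31115

Point 1:
  Latitude: 27.315′ = 0.455250°; total 4.455250
  S ⇒ negate
  Lon: 41′ = 0.683333°; total 52.683333
  W → negative
Point 2:
  φ: 40.5564′ = 0.675940°; total 54.675940
  hemisphere S, so the sign is −
  Longitude: 21.343′ = 0.355717°; total 110.355717
  E → positive
Point 3:
  φ: 7.7866′ = 0.129777°; total 59.129777
  hemisphere S, so the sign is −
  Lon: 45.012′ = 0.750200°; total 0.750200
  hemisphere W, so the sign is −
Point 4:
  φ: 74 + 56.671/60 = 74.944517
  N → positive
  Lon: 160 + 18.669/60 = 160.311150
  E → positive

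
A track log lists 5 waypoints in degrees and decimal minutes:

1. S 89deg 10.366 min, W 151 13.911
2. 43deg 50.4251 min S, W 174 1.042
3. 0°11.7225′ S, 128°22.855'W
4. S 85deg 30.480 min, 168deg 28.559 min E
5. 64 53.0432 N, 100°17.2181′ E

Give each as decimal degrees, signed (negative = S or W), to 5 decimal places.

Point 1:
  Latitude: 10.366′ = 0.172767°; total 89.172767
  S → negative
  λ: 151 + 13.911/60 = 151.231850
  W ⇒ negate
Point 2:
  Latitude: 50.4251′ = 0.840418°; total 43.840418
  S → negative
  Lon: 174 + 1.042/60 = 174.017367
  W → negative
Point 3:
  φ: 11.7225′ = 0.195375°; total 0.195375
  hemisphere S, so the sign is −
  Longitude: 128 + 22.855/60 = 128.380917
  hemisphere W, so the sign is −
Point 4:
  φ: 30.48′ = 0.508000°; total 85.508000
  S → negative
  Lon: 168 + 28.559/60 = 168.475983
  E → positive
Point 5:
  φ: 64 + 53.0432/60 = 64.884053
  N ⇒ keep positive
  Lon: 100 + 17.2181/60 = 100.286968
  E → positive

1. -89.17277, -151.23185
2. -43.84042, -174.01737
3. -0.19538, -128.38092
4. -85.50800, 168.47598
5. 64.88405, 100.28697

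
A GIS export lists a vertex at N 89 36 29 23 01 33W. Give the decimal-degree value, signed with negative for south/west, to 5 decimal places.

φ: 36′ + 29″ = 36.48333′; 89 + 36.48333/60 = 89.608056
N → positive
Lon: 23° + 1/60 + 33/3600 = 23 + 0.016667 + 0.009167 = 23.025833
W ⇒ negate

89.60806, -23.02583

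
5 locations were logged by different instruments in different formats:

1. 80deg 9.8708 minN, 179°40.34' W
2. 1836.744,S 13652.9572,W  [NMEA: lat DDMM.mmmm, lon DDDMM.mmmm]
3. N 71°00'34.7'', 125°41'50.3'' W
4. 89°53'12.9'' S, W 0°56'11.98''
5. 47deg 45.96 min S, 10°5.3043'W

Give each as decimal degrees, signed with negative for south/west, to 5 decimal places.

Point 1:
  φ: 9.8708′ = 0.164513°; total 80.164513
  N → positive
  Longitude: 179 + 40.34/60 = 179.672333
  W ⇒ negate
Point 2:
  Lat: split at 2 digits → 18° and 36.744′; 18 + 36.744/60 = 18.612400
  hemisphere S, so the sign is −
  λ: degrees = first 3 digits = 136, minutes = 52.9572; 136 + 52.9572/60 = 136.882620
  W ⇒ negate
Point 3:
  Lat: 0′ + 34.7″ = 0.57833′; 71 + 0.57833/60 = 71.009639
  N ⇒ keep positive
  Lon: 125 + 41/60 + 50.3/3600 = 125.697306
  hemisphere W, so the sign is −
Point 4:
  Latitude: 53′ + 12.9″ = 53.21500′; 89 + 53.21500/60 = 89.886917
  hemisphere S, so the sign is −
  Lon: 0° + 56/60 + 11.98/3600 = 0 + 0.933333 + 0.003328 = 0.936661
  hemisphere W, so the sign is −
Point 5:
  Latitude: 45.96′ = 0.766000°; total 47.766000
  hemisphere S, so the sign is −
  Longitude: 10 + 5.3043/60 = 10.088405
  W → negative

1. 80.16451, -179.67233
2. -18.61240, -136.88262
3. 71.00964, -125.69731
4. -89.88692, -0.93666
5. -47.76600, -10.08841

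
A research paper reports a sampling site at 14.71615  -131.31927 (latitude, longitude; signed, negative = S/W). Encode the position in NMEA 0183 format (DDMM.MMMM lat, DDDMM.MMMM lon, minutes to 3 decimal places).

1442.969,N / 13119.156,W

Lat: 14° + 0.716150 × 60 = 14° 42.96900′
Longitude is negative → W; |value| = 131.319270
Lon: fractional part 0.319270 → 19.15620 minutes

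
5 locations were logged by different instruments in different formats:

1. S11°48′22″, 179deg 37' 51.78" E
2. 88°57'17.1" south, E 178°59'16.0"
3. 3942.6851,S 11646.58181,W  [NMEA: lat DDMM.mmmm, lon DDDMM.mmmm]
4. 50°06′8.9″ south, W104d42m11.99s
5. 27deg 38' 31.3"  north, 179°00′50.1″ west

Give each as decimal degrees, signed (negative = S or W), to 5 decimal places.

1. -11.80611, 179.63105
2. -88.95475, 178.98778
3. -39.71142, -116.77636
4. -50.10247, -104.70333
5. 27.64203, -179.01392

Point 1:
  φ: 48′ + 22″ = 48.36667′; 11 + 48.36667/60 = 11.806111
  hemisphere S, so the sign is −
  Longitude: 37′ + 51.78″ = 37.86300′; 179 + 37.86300/60 = 179.631050
  E → positive
Point 2:
  φ: 57′ + 17.1″ = 57.28500′; 88 + 57.28500/60 = 88.954750
  S ⇒ negate
  λ: 59′ + 16″ = 59.26667′; 178 + 59.26667/60 = 178.987778
  E ⇒ keep positive
Point 3:
  φ: degrees = first 2 digits = 39, minutes = 42.6851; 39 + 42.6851/60 = 39.711418
  S → negative
  λ: degrees = first 3 digits = 116, minutes = 46.58181; 116 + 46.58181/60 = 116.776364
  W → negative
Point 4:
  φ: 50° + 6/60 + 8.9/3600 = 50 + 0.100000 + 0.002472 = 50.102472
  hemisphere S, so the sign is −
  λ: 104° + 42/60 + 11.99/3600 = 104 + 0.700000 + 0.003331 = 104.703331
  W → negative
Point 5:
  Latitude: 27 + 38/60 + 31.3/3600 = 27.642028
  N → positive
  λ: 179 + 0/60 + 50.1/3600 = 179.013917
  W → negative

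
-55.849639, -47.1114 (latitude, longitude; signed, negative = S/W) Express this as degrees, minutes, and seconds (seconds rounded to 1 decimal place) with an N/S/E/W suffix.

55°50′58.7″ S, 47°06′41.0″ W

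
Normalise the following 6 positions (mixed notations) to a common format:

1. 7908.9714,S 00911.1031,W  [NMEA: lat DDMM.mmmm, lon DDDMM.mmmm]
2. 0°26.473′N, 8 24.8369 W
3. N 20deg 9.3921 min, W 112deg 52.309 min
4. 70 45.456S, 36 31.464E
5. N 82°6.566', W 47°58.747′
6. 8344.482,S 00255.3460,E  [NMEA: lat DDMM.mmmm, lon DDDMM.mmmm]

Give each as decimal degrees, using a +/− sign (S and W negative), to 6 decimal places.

1. -79.149523, -9.185052
2. 0.441217, -8.413948
3. 20.156535, -112.871817
4. -70.757600, 36.524400
5. 82.109433, -47.979117
6. -83.741367, 2.922433

Point 1:
  Latitude: split at 2 digits → 79° and 8.9714′; 79 + 8.9714/60 = 79.1495233
  S ⇒ negate
  λ: degrees = first 3 digits = 9, minutes = 11.1031; 9 + 11.1031/60 = 9.1850517
  W ⇒ negate
Point 2:
  Lat: 26.473′ = 0.441217°; total 0.4412167
  N ⇒ keep positive
  Lon: 8 + 24.8369/60 = 8.4139483
  hemisphere W, so the sign is −
Point 3:
  Latitude: 20 + 9.3921/60 = 20.1565350
  N ⇒ keep positive
  Longitude: 112 + 52.309/60 = 112.8718167
  hemisphere W, so the sign is −
Point 4:
  Lat: 70 + 45.456/60 = 70.7576000
  S → negative
  Longitude: 36 + 31.464/60 = 36.5244000
  E ⇒ keep positive
Point 5:
  Latitude: 6.566′ = 0.109433°; total 82.1094333
  N → positive
  λ: 47 + 58.747/60 = 47.9791167
  W ⇒ negate
Point 6:
  φ: split at 2 digits → 83° and 44.482′; 83 + 44.482/60 = 83.7413667
  S ⇒ negate
  Lon: degrees = first 3 digits = 2, minutes = 55.346; 2 + 55.346/60 = 2.9224333
  E ⇒ keep positive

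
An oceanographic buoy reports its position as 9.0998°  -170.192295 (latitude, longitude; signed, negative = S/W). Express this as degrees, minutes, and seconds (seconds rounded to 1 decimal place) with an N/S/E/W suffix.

9°05′59.3″ N, 170°11′32.3″ W

Lat: 0.099800° → 5.98800′; 0.98800 × 60 = 59.280″
Longitude is negative → W; |value| = 170.192295
λ: 0.192295 × 60 = 11.53770′ → 11′, remainder × 60 = 32.262″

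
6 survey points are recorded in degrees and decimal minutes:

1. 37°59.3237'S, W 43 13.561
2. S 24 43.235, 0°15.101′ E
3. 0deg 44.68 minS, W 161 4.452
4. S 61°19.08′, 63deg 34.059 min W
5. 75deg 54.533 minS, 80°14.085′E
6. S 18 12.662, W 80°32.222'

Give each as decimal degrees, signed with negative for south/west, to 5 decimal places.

Point 1:
  φ: 37 + 59.3237/60 = 37.988728
  hemisphere S, so the sign is −
  Longitude: 13.561′ = 0.226017°; total 43.226017
  W ⇒ negate
Point 2:
  φ: 24 + 43.235/60 = 24.720583
  hemisphere S, so the sign is −
  Lon: 15.101′ = 0.251683°; total 0.251683
  E ⇒ keep positive
Point 3:
  Lat: 44.68′ = 0.744667°; total 0.744667
  S ⇒ negate
  Lon: 161 + 4.452/60 = 161.074200
  hemisphere W, so the sign is −
Point 4:
  φ: 19.08′ = 0.318000°; total 61.318000
  hemisphere S, so the sign is −
  Longitude: 34.059′ = 0.567650°; total 63.567650
  W ⇒ negate
Point 5:
  Latitude: 75 + 54.533/60 = 75.908883
  S ⇒ negate
  Lon: 80 + 14.085/60 = 80.234750
  E ⇒ keep positive
Point 6:
  φ: 18 + 12.662/60 = 18.211033
  S → negative
  Lon: 32.222′ = 0.537033°; total 80.537033
  W ⇒ negate

1. -37.98873, -43.22602
2. -24.72058, 0.25168
3. -0.74467, -161.07420
4. -61.31800, -63.56765
5. -75.90888, 80.23475
6. -18.21103, -80.53703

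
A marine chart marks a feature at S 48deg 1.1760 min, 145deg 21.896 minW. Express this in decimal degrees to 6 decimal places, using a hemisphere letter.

48.019600° S, 145.364933° W

φ: 1.176′ = 0.019600°; total 48.0196000
Longitude: 21.896′ = 0.364933°; total 145.3649333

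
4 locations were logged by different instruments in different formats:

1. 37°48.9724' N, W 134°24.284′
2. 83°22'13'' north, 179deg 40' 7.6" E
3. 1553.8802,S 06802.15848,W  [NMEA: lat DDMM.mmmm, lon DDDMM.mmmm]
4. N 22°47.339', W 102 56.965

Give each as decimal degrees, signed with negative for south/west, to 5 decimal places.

Point 1:
  Lat: 37 + 48.9724/60 = 37.816207
  N ⇒ keep positive
  Lon: 24.284′ = 0.404733°; total 134.404733
  W → negative
Point 2:
  Latitude: 22′ + 13″ = 22.21667′; 83 + 22.21667/60 = 83.370278
  N → positive
  Longitude: 40′ + 7.6″ = 40.12667′; 179 + 40.12667/60 = 179.668778
  E → positive
Point 3:
  Latitude: degrees = first 2 digits = 15, minutes = 53.8802; 15 + 53.8802/60 = 15.898003
  S → negative
  λ: degrees = first 3 digits = 68, minutes = 2.15848; 68 + 2.15848/60 = 68.035975
  W → negative
Point 4:
  φ: 47.339′ = 0.788983°; total 22.788983
  N ⇒ keep positive
  Lon: 102 + 56.965/60 = 102.949417
  W → negative

1. 37.81621, -134.40473
2. 83.37028, 179.66878
3. -15.89800, -68.03597
4. 22.78898, -102.94942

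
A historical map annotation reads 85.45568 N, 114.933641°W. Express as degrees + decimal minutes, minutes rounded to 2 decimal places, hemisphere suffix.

85° 27.34′ N, 114° 56.02′ W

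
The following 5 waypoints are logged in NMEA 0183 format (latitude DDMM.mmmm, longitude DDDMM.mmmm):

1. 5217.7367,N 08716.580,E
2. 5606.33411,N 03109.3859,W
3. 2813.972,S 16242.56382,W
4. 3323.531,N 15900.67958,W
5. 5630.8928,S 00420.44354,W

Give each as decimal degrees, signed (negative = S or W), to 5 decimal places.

1. 52.29561, 87.27633
2. 56.10557, -31.15643
3. -28.23287, -162.70940
4. 33.39218, -159.01133
5. -56.51488, -4.34073

Point 1:
  φ: degrees = first 2 digits = 52, minutes = 17.7367; 52 + 17.7367/60 = 52.295612
  N ⇒ keep positive
  Longitude: split at 3 digits → 087° and 16.58′; 87 + 16.58/60 = 87.276333
  E ⇒ keep positive
Point 2:
  Latitude: degrees = first 2 digits = 56, minutes = 6.33411; 56 + 6.33411/60 = 56.105569
  N ⇒ keep positive
  Lon: degrees = first 3 digits = 31, minutes = 9.3859; 31 + 9.3859/60 = 31.156432
  hemisphere W, so the sign is −
Point 3:
  φ: degrees = first 2 digits = 28, minutes = 13.972; 28 + 13.972/60 = 28.232867
  S → negative
  λ: split at 3 digits → 162° and 42.56382′; 162 + 42.56382/60 = 162.709397
  W → negative
Point 4:
  Lat: degrees = first 2 digits = 33, minutes = 23.531; 33 + 23.531/60 = 33.392183
  N → positive
  Longitude: split at 3 digits → 159° and 0.67958′; 159 + 0.67958/60 = 159.011326
  hemisphere W, so the sign is −
Point 5:
  Lat: degrees = first 2 digits = 56, minutes = 30.8928; 56 + 30.8928/60 = 56.514880
  S ⇒ negate
  λ: split at 3 digits → 004° and 20.44354′; 4 + 20.44354/60 = 4.340726
  W ⇒ negate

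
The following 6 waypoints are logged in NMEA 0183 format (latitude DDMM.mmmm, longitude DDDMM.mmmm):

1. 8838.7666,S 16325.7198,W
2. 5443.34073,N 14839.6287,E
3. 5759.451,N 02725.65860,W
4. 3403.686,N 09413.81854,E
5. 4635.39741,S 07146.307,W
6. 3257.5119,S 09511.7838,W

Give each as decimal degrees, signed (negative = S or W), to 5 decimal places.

Point 1:
  Latitude: split at 2 digits → 88° and 38.7666′; 88 + 38.7666/60 = 88.646110
  S → negative
  Longitude: split at 3 digits → 163° and 25.7198′; 163 + 25.7198/60 = 163.428663
  hemisphere W, so the sign is −
Point 2:
  Latitude: degrees = first 2 digits = 54, minutes = 43.34073; 54 + 43.34073/60 = 54.722346
  N ⇒ keep positive
  Longitude: split at 3 digits → 148° and 39.6287′; 148 + 39.6287/60 = 148.660478
  E ⇒ keep positive
Point 3:
  Lat: degrees = first 2 digits = 57, minutes = 59.451; 57 + 59.451/60 = 57.990850
  N → positive
  λ: split at 3 digits → 027° and 25.6586′; 27 + 25.6586/60 = 27.427643
  hemisphere W, so the sign is −
Point 4:
  Latitude: degrees = first 2 digits = 34, minutes = 3.686; 34 + 3.686/60 = 34.061433
  N ⇒ keep positive
  Longitude: split at 3 digits → 094° and 13.81854′; 94 + 13.81854/60 = 94.230309
  E ⇒ keep positive
Point 5:
  Lat: degrees = first 2 digits = 46, minutes = 35.39741; 46 + 35.39741/60 = 46.589957
  hemisphere S, so the sign is −
  λ: split at 3 digits → 071° and 46.307′; 71 + 46.307/60 = 71.771783
  W ⇒ negate
Point 6:
  Lat: degrees = first 2 digits = 32, minutes = 57.5119; 32 + 57.5119/60 = 32.958532
  hemisphere S, so the sign is −
  λ: degrees = first 3 digits = 95, minutes = 11.7838; 95 + 11.7838/60 = 95.196397
  hemisphere W, so the sign is −

1. -88.64611, -163.42866
2. 54.72235, 148.66048
3. 57.99085, -27.42764
4. 34.06143, 94.23031
5. -46.58996, -71.77178
6. -32.95853, -95.19640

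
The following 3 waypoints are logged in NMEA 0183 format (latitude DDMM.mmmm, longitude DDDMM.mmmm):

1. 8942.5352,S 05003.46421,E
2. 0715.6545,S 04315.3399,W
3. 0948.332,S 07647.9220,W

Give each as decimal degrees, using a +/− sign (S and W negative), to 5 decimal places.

1. -89.70892, 50.05774
2. -7.26091, -43.25567
3. -9.80553, -76.79870

Point 1:
  φ: split at 2 digits → 89° and 42.5352′; 89 + 42.5352/60 = 89.708920
  S → negative
  Lon: degrees = first 3 digits = 50, minutes = 3.46421; 50 + 3.46421/60 = 50.057737
  E → positive
Point 2:
  Latitude: degrees = first 2 digits = 7, minutes = 15.6545; 7 + 15.6545/60 = 7.260908
  S → negative
  Longitude: degrees = first 3 digits = 43, minutes = 15.3399; 43 + 15.3399/60 = 43.255665
  W → negative
Point 3:
  Latitude: split at 2 digits → 09° and 48.332′; 9 + 48.332/60 = 9.805533
  S ⇒ negate
  Longitude: split at 3 digits → 076° and 47.922′; 76 + 47.922/60 = 76.798700
  W → negative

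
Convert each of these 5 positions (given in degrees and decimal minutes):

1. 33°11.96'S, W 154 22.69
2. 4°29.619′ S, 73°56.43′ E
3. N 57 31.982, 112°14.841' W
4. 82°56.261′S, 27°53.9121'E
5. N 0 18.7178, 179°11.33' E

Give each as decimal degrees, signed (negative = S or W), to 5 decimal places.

Point 1:
  Lat: 33 + 11.96/60 = 33.199333
  S ⇒ negate
  λ: 154 + 22.69/60 = 154.378167
  hemisphere W, so the sign is −
Point 2:
  φ: 4 + 29.619/60 = 4.493650
  S ⇒ negate
  λ: 56.43′ = 0.940500°; total 73.940500
  E ⇒ keep positive
Point 3:
  Lat: 57 + 31.982/60 = 57.533033
  N ⇒ keep positive
  Lon: 112 + 14.841/60 = 112.247350
  W → negative
Point 4:
  Latitude: 56.261′ = 0.937683°; total 82.937683
  S → negative
  Longitude: 53.9121′ = 0.898535°; total 27.898535
  E ⇒ keep positive
Point 5:
  Lat: 0 + 18.7178/60 = 0.311963
  N ⇒ keep positive
  λ: 179 + 11.33/60 = 179.188833
  E → positive

1. -33.19933, -154.37817
2. -4.49365, 73.94050
3. 57.53303, -112.24735
4. -82.93768, 27.89854
5. 0.31196, 179.18883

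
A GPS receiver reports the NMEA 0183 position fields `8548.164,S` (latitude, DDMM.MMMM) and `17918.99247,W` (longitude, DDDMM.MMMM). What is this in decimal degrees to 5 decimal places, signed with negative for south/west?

-85.80273, -179.31654

Latitude: degrees = first 2 digits = 85, minutes = 48.164; 85 + 48.164/60 = 85.802733
hemisphere S, so the sign is −
λ: split at 3 digits → 179° and 18.99247′; 179 + 18.99247/60 = 179.316541
W → negative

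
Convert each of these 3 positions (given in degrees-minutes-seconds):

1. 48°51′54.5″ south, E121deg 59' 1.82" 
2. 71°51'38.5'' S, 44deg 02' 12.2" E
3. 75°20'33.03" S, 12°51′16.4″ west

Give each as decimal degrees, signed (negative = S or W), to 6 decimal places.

1. -48.865139, 121.983839
2. -71.860694, 44.036722
3. -75.342508, -12.854556

Point 1:
  Latitude: 48° + 51/60 + 54.5/3600 = 48 + 0.850000 + 0.015139 = 48.8651389
  S ⇒ negate
  Longitude: 59′ + 1.82″ = 59.03033′; 121 + 59.03033/60 = 121.9838389
  E → positive
Point 2:
  φ: 51′ + 38.5″ = 51.64167′; 71 + 51.64167/60 = 71.8606944
  S → negative
  Longitude: 2′ + 12.2″ = 2.20333′; 44 + 2.20333/60 = 44.0367222
  E ⇒ keep positive
Point 3:
  φ: 75° + 20/60 + 33.03/3600 = 75 + 0.333333 + 0.009175 = 75.3425083
  S → negative
  Longitude: 12 + 51/60 + 16.4/3600 = 12.8545556
  W ⇒ negate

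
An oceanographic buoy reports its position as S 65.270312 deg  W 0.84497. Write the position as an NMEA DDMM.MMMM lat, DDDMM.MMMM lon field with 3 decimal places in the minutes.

6516.219,S / 00050.698,W

φ: minutes = (65.270312 − 65) × 60 = 16.21872
Longitude: fractional part 0.844970 → 50.69820 minutes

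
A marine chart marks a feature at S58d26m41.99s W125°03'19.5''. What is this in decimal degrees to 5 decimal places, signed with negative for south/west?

φ: 58° + 26/60 + 41.99/3600 = 58 + 0.433333 + 0.011664 = 58.444997
S ⇒ negate
λ: 125 + 3/60 + 19.5/3600 = 125.055417
W ⇒ negate

-58.44500, -125.05542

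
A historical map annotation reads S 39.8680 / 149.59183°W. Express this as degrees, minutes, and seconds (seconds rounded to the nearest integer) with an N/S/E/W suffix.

φ: whole degrees 39; 52.08000′ → 52′ and 4.80″
Lon: 0.591830 × 60 = 35.50980′ → 35′, remainder × 60 = 30.59″

39°52′5″ S, 149°35′31″ W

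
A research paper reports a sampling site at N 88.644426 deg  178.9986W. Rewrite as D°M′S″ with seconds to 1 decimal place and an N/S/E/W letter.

Latitude: 0.644426 × 60 = 38.66556′ → 38′, remainder × 60 = 39.934″
Longitude: 0.998600° → 59.91600′; 0.91600 × 60 = 54.960″

88°38′39.9″ N, 178°59′55.0″ W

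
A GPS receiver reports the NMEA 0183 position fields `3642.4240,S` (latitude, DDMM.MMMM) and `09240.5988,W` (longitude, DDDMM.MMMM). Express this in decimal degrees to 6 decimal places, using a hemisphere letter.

36.707067° S, 92.676647° W

Latitude: degrees = first 2 digits = 36, minutes = 42.424; 36 + 42.424/60 = 36.7070667
λ: degrees = first 3 digits = 92, minutes = 40.5988; 92 + 40.5988/60 = 92.6766467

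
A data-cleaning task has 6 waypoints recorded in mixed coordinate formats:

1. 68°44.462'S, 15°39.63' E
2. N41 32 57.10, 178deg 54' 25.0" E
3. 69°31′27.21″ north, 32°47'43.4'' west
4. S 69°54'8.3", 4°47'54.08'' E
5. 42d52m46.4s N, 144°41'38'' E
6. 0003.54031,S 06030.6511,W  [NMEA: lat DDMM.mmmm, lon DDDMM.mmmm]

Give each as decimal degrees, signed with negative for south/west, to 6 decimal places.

Point 1:
  φ: 44.462′ = 0.741033°; total 68.7410333
  hemisphere S, so the sign is −
  λ: 15 + 39.63/60 = 15.6605000
  E ⇒ keep positive
Point 2:
  Lat: 41 + 32/60 + 57.1/3600 = 41.5491944
  N ⇒ keep positive
  Longitude: 178 + 54/60 + 25/3600 = 178.9069444
  E ⇒ keep positive
Point 3:
  Lat: 69 + 31/60 + 27.21/3600 = 69.5242250
  N ⇒ keep positive
  λ: 32 + 47/60 + 43.4/3600 = 32.7953889
  W → negative
Point 4:
  φ: 69 + 54/60 + 8.3/3600 = 69.9023056
  hemisphere S, so the sign is −
  Longitude: 4 + 47/60 + 54.08/3600 = 4.7983556
  E ⇒ keep positive
Point 5:
  Latitude: 42° + 52/60 + 46.4/3600 = 42 + 0.866667 + 0.012889 = 42.8795556
  N ⇒ keep positive
  Longitude: 144 + 41/60 + 38/3600 = 144.6938889
  E ⇒ keep positive
Point 6:
  φ: degrees = first 2 digits = 0, minutes = 3.54031; 0 + 3.54031/60 = 0.0590052
  hemisphere S, so the sign is −
  Longitude: split at 3 digits → 060° and 30.6511′; 60 + 30.6511/60 = 60.5108517
  hemisphere W, so the sign is −

1. -68.741033, 15.660500
2. 41.549194, 178.906944
3. 69.524225, -32.795389
4. -69.902306, 4.798356
5. 42.879556, 144.693889
6. -0.059005, -60.510852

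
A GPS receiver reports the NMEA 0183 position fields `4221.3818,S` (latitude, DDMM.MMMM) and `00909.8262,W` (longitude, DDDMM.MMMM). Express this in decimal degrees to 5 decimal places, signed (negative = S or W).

-42.35636, -9.16377

Latitude: degrees = first 2 digits = 42, minutes = 21.3818; 42 + 21.3818/60 = 42.356363
S → negative
Longitude: degrees = first 3 digits = 9, minutes = 9.8262; 9 + 9.8262/60 = 9.163770
W → negative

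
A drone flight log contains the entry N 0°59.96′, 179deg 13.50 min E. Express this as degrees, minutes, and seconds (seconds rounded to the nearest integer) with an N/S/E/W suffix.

0°59′58″ N, 179°13′30″ E

Lat: 59.96000′ → 59′ and 0.96000 × 60 = 57.60″
λ: fractional minutes 0.50000 × 60 = 30.00″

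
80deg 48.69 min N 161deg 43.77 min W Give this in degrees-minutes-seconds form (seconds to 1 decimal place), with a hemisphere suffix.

Latitude: fractional minutes 0.69000 × 60 = 41.400″
λ: 43.77000′ → 43′ and 0.77000 × 60 = 46.200″

80°48′41.4″ N, 161°43′46.2″ W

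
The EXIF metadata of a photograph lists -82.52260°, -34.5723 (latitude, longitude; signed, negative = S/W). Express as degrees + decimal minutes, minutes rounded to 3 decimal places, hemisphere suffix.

82° 31.356′ S, 34° 34.338′ W

Latitude is negative → S; |value| = 82.522600
Latitude: fractional part 0.522600 → 31.35600 minutes
Longitude is negative → W; |value| = 34.572300
Lon: 34° + 0.572300 × 60 = 34° 34.33800′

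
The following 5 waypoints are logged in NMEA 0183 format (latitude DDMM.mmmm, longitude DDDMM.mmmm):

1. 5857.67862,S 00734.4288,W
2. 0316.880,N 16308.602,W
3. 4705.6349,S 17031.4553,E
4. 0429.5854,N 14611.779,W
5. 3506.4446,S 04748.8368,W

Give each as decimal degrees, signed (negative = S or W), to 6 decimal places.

Point 1:
  φ: split at 2 digits → 58° and 57.67862′; 58 + 57.67862/60 = 58.9613103
  S → negative
  Longitude: split at 3 digits → 007° and 34.4288′; 7 + 34.4288/60 = 7.5738133
  W → negative
Point 2:
  Latitude: split at 2 digits → 03° and 16.88′; 3 + 16.88/60 = 3.2813333
  N → positive
  λ: split at 3 digits → 163° and 8.602′; 163 + 8.602/60 = 163.1433667
  W → negative
Point 3:
  Lat: split at 2 digits → 47° and 5.6349′; 47 + 5.6349/60 = 47.0939150
  S ⇒ negate
  Lon: split at 3 digits → 170° and 31.4553′; 170 + 31.4553/60 = 170.5242550
  E ⇒ keep positive
Point 4:
  Lat: split at 2 digits → 04° and 29.5854′; 4 + 29.5854/60 = 4.4930900
  N → positive
  Longitude: split at 3 digits → 146° and 11.779′; 146 + 11.779/60 = 146.1963167
  hemisphere W, so the sign is −
Point 5:
  Latitude: split at 2 digits → 35° and 6.4446′; 35 + 6.4446/60 = 35.1074100
  S → negative
  Lon: degrees = first 3 digits = 47, minutes = 48.8368; 47 + 48.8368/60 = 47.8139467
  W → negative

1. -58.961310, -7.573813
2. 3.281333, -163.143367
3. -47.093915, 170.524255
4. 4.493090, -146.196317
5. -35.107410, -47.813947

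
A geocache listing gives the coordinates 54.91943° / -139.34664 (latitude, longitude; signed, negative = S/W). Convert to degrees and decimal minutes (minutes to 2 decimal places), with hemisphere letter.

Latitude: fractional part 0.919430 → 55.1658 minutes
Longitude is negative → W; |value| = 139.346640
λ: 139° + 0.346640 × 60 = 139° 20.7984′

54° 55.17′ N, 139° 20.80′ W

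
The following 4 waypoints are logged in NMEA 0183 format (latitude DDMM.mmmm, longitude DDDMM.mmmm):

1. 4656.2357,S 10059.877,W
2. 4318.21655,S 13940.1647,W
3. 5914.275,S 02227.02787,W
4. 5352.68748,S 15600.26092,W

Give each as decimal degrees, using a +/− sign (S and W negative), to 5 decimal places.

1. -46.93726, -100.99795
2. -43.30361, -139.66941
3. -59.23792, -22.45046
4. -53.87812, -156.00435

Point 1:
  φ: degrees = first 2 digits = 46, minutes = 56.2357; 46 + 56.2357/60 = 46.937262
  hemisphere S, so the sign is −
  Longitude: split at 3 digits → 100° and 59.877′; 100 + 59.877/60 = 100.997950
  W ⇒ negate
Point 2:
  φ: degrees = first 2 digits = 43, minutes = 18.21655; 43 + 18.21655/60 = 43.303609
  S ⇒ negate
  λ: split at 3 digits → 139° and 40.1647′; 139 + 40.1647/60 = 139.669412
  W → negative
Point 3:
  φ: degrees = first 2 digits = 59, minutes = 14.275; 59 + 14.275/60 = 59.237917
  S ⇒ negate
  λ: degrees = first 3 digits = 22, minutes = 27.02787; 22 + 27.02787/60 = 22.450465
  hemisphere W, so the sign is −
Point 4:
  Latitude: degrees = first 2 digits = 53, minutes = 52.68748; 53 + 52.68748/60 = 53.878125
  hemisphere S, so the sign is −
  λ: degrees = first 3 digits = 156, minutes = 0.26092; 156 + 0.26092/60 = 156.004349
  hemisphere W, so the sign is −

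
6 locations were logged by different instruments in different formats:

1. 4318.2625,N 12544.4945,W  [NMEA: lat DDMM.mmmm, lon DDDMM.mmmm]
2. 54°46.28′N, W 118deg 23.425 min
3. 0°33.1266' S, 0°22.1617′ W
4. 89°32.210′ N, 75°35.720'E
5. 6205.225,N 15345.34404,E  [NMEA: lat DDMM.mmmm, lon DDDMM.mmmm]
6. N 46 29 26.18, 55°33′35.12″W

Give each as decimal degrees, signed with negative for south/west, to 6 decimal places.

1. 43.304375, -125.741575
2. 54.771333, -118.390417
3. -0.552110, -0.369362
4. 89.536833, 75.595333
5. 62.087083, 153.755734
6. 46.490606, -55.559756

Point 1:
  φ: split at 2 digits → 43° and 18.2625′; 43 + 18.2625/60 = 43.3043750
  N ⇒ keep positive
  Longitude: split at 3 digits → 125° and 44.4945′; 125 + 44.4945/60 = 125.7415750
  W → negative
Point 2:
  Latitude: 46.28′ = 0.771333°; total 54.7713333
  N ⇒ keep positive
  λ: 118 + 23.425/60 = 118.3904167
  W ⇒ negate
Point 3:
  Lat: 0 + 33.1266/60 = 0.5521100
  hemisphere S, so the sign is −
  Lon: 0 + 22.1617/60 = 0.3693617
  W → negative
Point 4:
  Latitude: 89 + 32.21/60 = 89.5368333
  N → positive
  Longitude: 75 + 35.72/60 = 75.5953333
  E ⇒ keep positive
Point 5:
  Lat: degrees = first 2 digits = 62, minutes = 5.225; 62 + 5.225/60 = 62.0870833
  N → positive
  Lon: split at 3 digits → 153° and 45.34404′; 153 + 45.34404/60 = 153.7557340
  E ⇒ keep positive
Point 6:
  φ: 46 + 29/60 + 26.18/3600 = 46.4906056
  N → positive
  Lon: 55 + 33/60 + 35.12/3600 = 55.5597556
  hemisphere W, so the sign is −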